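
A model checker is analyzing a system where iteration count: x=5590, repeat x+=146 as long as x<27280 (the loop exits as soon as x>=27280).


Step 1: x goes from 5590 toward 27280 by 146; the body runs while x<27280, so iterations = ceil((bound-start)/step)
Step 2: Distance=21690
Step 3: ceil(21690/146)=149

149


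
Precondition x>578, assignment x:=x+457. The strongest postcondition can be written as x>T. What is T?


Formula: sp(P, x:=E) = exists old_x. (x = E[old_x/x]) AND P[old_x/x] (old_x is the value of x before the assignment; eliminate old_x by solving x = E[old_x/x] for old_x)
Step 1: Precondition P: x>578, i.e. old_x > 578
Step 2: Assignment gives x = old_x + 457, so old_x = x - 457
Step 3: Substitute into P: x - 457 > 578
Step 4: Simplify: x > 578+457 = 1035

1035


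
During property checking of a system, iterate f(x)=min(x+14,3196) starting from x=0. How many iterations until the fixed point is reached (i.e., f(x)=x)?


Step 1: x=0, cap=3196, increment=14
Step 2: x grows by 14 each step until capped at 3196; fixed point is x=3196
Step 3: iterations = ceil(3196/14) = 229

229


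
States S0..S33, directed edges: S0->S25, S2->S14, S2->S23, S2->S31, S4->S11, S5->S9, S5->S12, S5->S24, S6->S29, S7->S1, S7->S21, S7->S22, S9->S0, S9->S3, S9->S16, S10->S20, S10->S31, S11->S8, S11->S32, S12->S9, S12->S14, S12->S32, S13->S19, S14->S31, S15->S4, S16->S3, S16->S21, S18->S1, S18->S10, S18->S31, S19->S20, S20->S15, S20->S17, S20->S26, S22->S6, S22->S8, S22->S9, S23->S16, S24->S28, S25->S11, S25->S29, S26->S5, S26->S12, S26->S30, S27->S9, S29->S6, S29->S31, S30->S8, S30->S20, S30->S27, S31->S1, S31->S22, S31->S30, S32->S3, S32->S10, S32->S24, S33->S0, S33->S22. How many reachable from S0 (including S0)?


BFS from S0:
  layer 0: {S0}
  layer 1: {S25}
  layer 2: {S11, S29}
  layer 3: {S6, S8, S31, S32}
  layer 4: {S1, S3, S10, S22, S24, S30}
  layer 5: {S9, S20, S27, S28}
  layer 6: {S15, S16, S17, S26}
  layer 7: {S4, S5, S12, S21}
  layer 8: {S14}
Reachable set: {S0, S1, S3, S4, S5, S6, S8, S9, S10, S11, S12, S14, S15, S16, S17, S20, S21, S22, S24, S25, S26, S27, S28, S29, S30, S31, S32}
Count = 27

27


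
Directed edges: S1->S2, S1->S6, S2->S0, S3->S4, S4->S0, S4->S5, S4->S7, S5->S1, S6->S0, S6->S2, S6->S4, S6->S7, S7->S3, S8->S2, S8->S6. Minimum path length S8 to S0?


BFS layer-by-layer from S8:
  dist 0: {S8}
  dist 1: {S2, S6}
  dist 2: {S0, S4, S7}
  -> S0 reached at distance 2
Shortest path length = 2

2


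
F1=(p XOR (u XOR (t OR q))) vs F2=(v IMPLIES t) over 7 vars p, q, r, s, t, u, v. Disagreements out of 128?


F1 = (p XOR (u XOR (t OR q)))
F2 = (v IMPLIES t)
Evaluate both on each of 128 rows (bits = p,q,r,s,t,u,v):
  row 0 [0000000]: F1=0 F2=1 (differ) -> 1
  row 1 [0000001]: F1=0 F2=0 -> 0
  row 2 [0000010]: F1=1 F2=1 -> 0
  row 3 [0000011]: F1=1 F2=0 (differ) -> 1
  row 4 [0000100]: F1=1 F2=1 -> 0
  (every remaining row is evaluated the same way; all 128 results are listed next)
Full result column, 8 rows per line (p,q,r,s fixed per line; t,u,v runs 000..111 left to right):
  rows 0-7 [p,q,r,s=0000]: 10010011  (ones: 4)
  rows 8-15 [p,q,r,s=0001]: 10010011  (ones: 4)
  rows 16-23 [p,q,r,s=0010]: 10010011  (ones: 4)
  rows 24-31 [p,q,r,s=0011]: 10010011  (ones: 4)
  rows 32-39 [p,q,r,s=0100]: 01100011  (ones: 4)
  rows 40-47 [p,q,r,s=0101]: 01100011  (ones: 4)
  rows 48-55 [p,q,r,s=0110]: 01100011  (ones: 4)
  rows 56-63 [p,q,r,s=0111]: 01100011  (ones: 4)
  rows 64-71 [p,q,r,s=1000]: 01101100  (ones: 4)
  rows 72-79 [p,q,r,s=1001]: 01101100  (ones: 4)
  rows 80-87 [p,q,r,s=1010]: 01101100  (ones: 4)
  rows 88-95 [p,q,r,s=1011]: 01101100  (ones: 4)
  rows 96-103 [p,q,r,s=1100]: 10011100  (ones: 4)
  rows 104-111 [p,q,r,s=1101]: 10011100  (ones: 4)
  rows 112-119 [p,q,r,s=1110]: 10011100  (ones: 4)
  rows 120-127 [p,q,r,s=1111]: 10011100  (ones: 4)
Disagreements = 4+4+4+4+4+4+4+4+4+4+4+4+4+4+4+4 = 64

64


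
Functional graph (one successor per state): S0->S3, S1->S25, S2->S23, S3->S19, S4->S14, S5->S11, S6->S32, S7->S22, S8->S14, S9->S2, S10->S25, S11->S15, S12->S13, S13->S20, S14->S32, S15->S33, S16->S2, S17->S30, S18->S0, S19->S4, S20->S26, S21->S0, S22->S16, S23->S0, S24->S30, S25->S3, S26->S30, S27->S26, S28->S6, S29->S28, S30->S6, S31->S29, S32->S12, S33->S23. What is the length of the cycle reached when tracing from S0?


Trace from S0 until a state repeats:
  S0 -> S3 -> S19 -> S4 -> S14 -> S32 -> S12 -> S13 -> S20 -> S26 -> S30 -> S6 -> S32
S32 first seen at step 5, revisited at step 12.
Cycle length = 12 - 5 = 7

7


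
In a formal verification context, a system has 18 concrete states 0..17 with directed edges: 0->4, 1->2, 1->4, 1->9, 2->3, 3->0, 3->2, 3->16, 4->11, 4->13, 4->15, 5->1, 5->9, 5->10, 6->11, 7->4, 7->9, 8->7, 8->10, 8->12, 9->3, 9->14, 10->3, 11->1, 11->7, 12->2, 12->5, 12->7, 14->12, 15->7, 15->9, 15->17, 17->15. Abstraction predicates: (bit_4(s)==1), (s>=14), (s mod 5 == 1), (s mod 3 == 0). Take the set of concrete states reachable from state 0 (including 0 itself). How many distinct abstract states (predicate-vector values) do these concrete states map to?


BFS from 0:
Concrete reachable: {0, 1, 2, 3, 4, 5, 7, 9, 10, 11, 12, 13, 14, 15, 16, 17}
Abstract via predicates (bit_4(s)==1), (s>=14), (s mod 5 == 1), (s mod 3 == 0):
  (0,0,0,0) <- {2, 4, 5, 7, 10, 13}
  (0,0,0,1) <- {0, 3, 9, 12}
  (0,0,1,0) <- {1, 11}
  (0,1,0,0) <- {14}
  (0,1,0,1) <- {15}
  (1,1,0,0) <- {17}
  (1,1,1,0) <- {16}
Distinct abstract states = 7

7


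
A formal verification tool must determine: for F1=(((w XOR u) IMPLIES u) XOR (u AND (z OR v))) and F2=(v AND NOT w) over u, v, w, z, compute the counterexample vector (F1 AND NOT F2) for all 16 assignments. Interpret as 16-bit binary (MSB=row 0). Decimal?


F1 = (((w XOR u) IMPLIES u) XOR (u AND (z OR v)))
F2 = (v AND NOT w)
Counterexample to F1=>F2 is where F1=1 and F2=0.
Evaluate each row (bits = u,v,w,z, MSB first):
  row 0 [0000]: F1=1 F2=0 -> F1&~F2 -> 1
  row 1 [0001]: F1=1 F2=0 -> F1&~F2 -> 1
  row 2 [0010]: F1=0 F2=0 -> F1&~F2 -> 0
  row 3 [0011]: F1=0 F2=0 -> F1&~F2 -> 0
  row 4 [0100]: F1=1 F2=1 -> F1&~F2 -> 0
  row 5 [0101]: F1=1 F2=1 -> F1&~F2 -> 0
  row 6 [0110]: F1=0 F2=0 -> F1&~F2 -> 0
  row 7 [0111]: F1=0 F2=0 -> F1&~F2 -> 0
  row 8 [1000]: F1=1 F2=0 -> F1&~F2 -> 1
  row 9 [1001]: F1=0 F2=0 -> F1&~F2 -> 0
  row 10 [1010]: F1=1 F2=0 -> F1&~F2 -> 1
  row 11 [1011]: F1=0 F2=0 -> F1&~F2 -> 0
  row 12 [1100]: F1=0 F2=1 -> F1&~F2 -> 0
  row 13 [1101]: F1=0 F2=1 -> F1&~F2 -> 0
  row 14 [1110]: F1=0 F2=0 -> F1&~F2 -> 0
  row 15 [1111]: F1=0 F2=0 -> F1&~F2 -> 0
Full result column, 4 rows per line (u,v fixed per line; w,z runs 00..11 left to right):
  rows 0-3 [u,v=00]: 1100  = hex C
  rows 4-7 [u,v=01]: 0000  = hex 0
  rows 8-11 [u,v=10]: 1010  = hex A
  rows 12-15 [u,v=11]: 0000  = hex 0
Counterexample vector (row 0 .. row 15) = 1100000010100000
Output column grouped in 4s = 1100 0000 1010 0000 = 0xC0A0
Convert to decimal digit by digit (value = value*16 + digit):
  C -> 12
  12*16 + 0 = 192
  192*16 + 10 (A) = 3082
  3082*16 + 0 = 49312
Decimal = 49312

49312


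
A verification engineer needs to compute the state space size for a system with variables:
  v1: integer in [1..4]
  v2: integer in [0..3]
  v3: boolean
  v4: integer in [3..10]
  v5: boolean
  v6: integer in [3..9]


State space = product of domain sizes of all variables.
Domain sizes:
  v1 (integer in [1..4]): 4
  v2 (integer in [0..3]): 4
  v3 (boolean): 2
  v4 (integer in [3..10]): 8
  v5 (boolean): 2
  v6 (integer in [3..9]): 7
Product = 4 * 4 * 2 * 8 * 2 * 7 = 3584

3584


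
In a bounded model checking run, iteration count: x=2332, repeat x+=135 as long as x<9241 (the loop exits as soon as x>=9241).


Step 1: x goes from 2332 toward 9241 by 135; the body runs while x<9241, so iterations = ceil((bound-start)/step)
Step 2: Distance=6909
Step 3: ceil(6909/135)=52

52


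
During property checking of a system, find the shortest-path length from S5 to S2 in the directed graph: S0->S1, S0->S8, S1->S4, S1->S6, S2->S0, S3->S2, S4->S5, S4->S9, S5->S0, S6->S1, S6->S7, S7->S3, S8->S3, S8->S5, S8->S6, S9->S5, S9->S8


BFS layer-by-layer from S5:
  dist 0: {S5}
  dist 1: {S0}
  dist 2: {S1, S8}
  dist 3: {S3, S4, S6}
  dist 4: {S2, S7, S9}
  -> S2 reached at distance 4
Shortest path length = 4

4


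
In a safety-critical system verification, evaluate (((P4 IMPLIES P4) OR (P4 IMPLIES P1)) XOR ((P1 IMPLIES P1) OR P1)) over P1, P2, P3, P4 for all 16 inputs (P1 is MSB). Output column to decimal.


Formula: (((P4 IMPLIES P4) OR (P4 IMPLIES P1)) XOR ((P1 IMPLIES P1) OR P1)) over P1, P2, P3, P4 (16 rows)
Evaluate each row (bits = P1,P2,P3,P4, MSB first):
  row 0 [0000]: (((0 IMPLIES 0) OR (0 IMPLIES 0)) XOR ((0 IMPLIES 0) OR 0)) -> 0
  row 1 [0001]: (((1 IMPLIES 1) OR (1 IMPLIES 0)) XOR ((0 IMPLIES 0) OR 0)) -> 0
  row 2 [0010]: (((0 IMPLIES 0) OR (0 IMPLIES 0)) XOR ((0 IMPLIES 0) OR 0)) -> 0
  row 3 [0011]: (((1 IMPLIES 1) OR (1 IMPLIES 0)) XOR ((0 IMPLIES 0) OR 0)) -> 0
  row 4 [0100]: (((0 IMPLIES 0) OR (0 IMPLIES 0)) XOR ((0 IMPLIES 0) OR 0)) -> 0
  row 5 [0101]: (((1 IMPLIES 1) OR (1 IMPLIES 0)) XOR ((0 IMPLIES 0) OR 0)) -> 0
  row 6 [0110]: (((0 IMPLIES 0) OR (0 IMPLIES 0)) XOR ((0 IMPLIES 0) OR 0)) -> 0
  row 7 [0111]: (((1 IMPLIES 1) OR (1 IMPLIES 0)) XOR ((0 IMPLIES 0) OR 0)) -> 0
  row 8 [1000]: (((0 IMPLIES 0) OR (0 IMPLIES 1)) XOR ((1 IMPLIES 1) OR 1)) -> 0
  row 9 [1001]: (((1 IMPLIES 1) OR (1 IMPLIES 1)) XOR ((1 IMPLIES 1) OR 1)) -> 0
  row 10 [1010]: (((0 IMPLIES 0) OR (0 IMPLIES 1)) XOR ((1 IMPLIES 1) OR 1)) -> 0
  row 11 [1011]: (((1 IMPLIES 1) OR (1 IMPLIES 1)) XOR ((1 IMPLIES 1) OR 1)) -> 0
  row 12 [1100]: (((0 IMPLIES 0) OR (0 IMPLIES 1)) XOR ((1 IMPLIES 1) OR 1)) -> 0
  row 13 [1101]: (((1 IMPLIES 1) OR (1 IMPLIES 1)) XOR ((1 IMPLIES 1) OR 1)) -> 0
  row 14 [1110]: (((0 IMPLIES 0) OR (0 IMPLIES 1)) XOR ((1 IMPLIES 1) OR 1)) -> 0
  row 15 [1111]: (((1 IMPLIES 1) OR (1 IMPLIES 1)) XOR ((1 IMPLIES 1) OR 1)) -> 0
Full result column, 4 rows per line (P1,P2 fixed per line; P3,P4 runs 00..11 left to right):
  rows 0-3 [P1,P2=00]: 0000  = hex 0
  rows 4-7 [P1,P2=01]: 0000  = hex 0
  rows 8-11 [P1,P2=10]: 0000  = hex 0
  rows 12-15 [P1,P2=11]: 0000  = hex 0
Output column (row 0 .. row 15) = 0000000000000000
Output column grouped in 4s = 0000 0000 0000 0000 = 0x0000
Convert to decimal digit by digit (value = value*16 + digit):
  0 -> 0
  0*16 + 0 = 0
  0*16 + 0 = 0
  0*16 + 0 = 0
Decimal = 0

0


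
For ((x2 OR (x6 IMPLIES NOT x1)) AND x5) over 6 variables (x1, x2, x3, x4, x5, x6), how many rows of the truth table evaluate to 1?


Formula: ((x2 OR (x6 IMPLIES NOT x1)) AND x5) over 6 vars (64 rows)
Evaluate each row (x1, x2, x3, x4, x5, x6 as bits, MSB first):
  row 0 [000000]: ((0 OR (0 IMPLIES NOT 0)) AND 0) -> 0
  row 1 [000001]: ((0 OR (1 IMPLIES NOT 0)) AND 0) -> 0
  row 2 [000010]: ((0 OR (0 IMPLIES NOT 0)) AND 1) -> 1
  row 3 [000011]: ((0 OR (1 IMPLIES NOT 0)) AND 1) -> 1
  row 4 [000100]: ((0 OR (0 IMPLIES NOT 0)) AND 0) -> 0
  (every remaining row is evaluated the same way; all 64 results are listed next)
Full result column, 8 rows per line (x1,x2,x3 fixed per line; x4,x5,x6 runs 000..111 left to right):
  rows 0-7 [x1,x2,x3=000]: 00110011  (ones: 4)
  rows 8-15 [x1,x2,x3=001]: 00110011  (ones: 4)
  rows 16-23 [x1,x2,x3=010]: 00110011  (ones: 4)
  rows 24-31 [x1,x2,x3=011]: 00110011  (ones: 4)
  rows 32-39 [x1,x2,x3=100]: 00100010  (ones: 2)
  rows 40-47 [x1,x2,x3=101]: 00100010  (ones: 2)
  rows 48-55 [x1,x2,x3=110]: 00110011  (ones: 4)
  rows 56-63 [x1,x2,x3=111]: 00110011  (ones: 4)
Count of 1-rows = 4+4+4+4+2+2+4+4 = 28

28


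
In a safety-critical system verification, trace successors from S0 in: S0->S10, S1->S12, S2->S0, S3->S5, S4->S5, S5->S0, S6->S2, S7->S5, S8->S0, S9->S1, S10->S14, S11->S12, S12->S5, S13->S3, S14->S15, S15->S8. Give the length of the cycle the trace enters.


Trace from S0 until a state repeats:
  S0 -> S10 -> S14 -> S15 -> S8 -> S0
S0 first seen at step 0, revisited at step 5.
Cycle length = 5 - 0 = 5

5


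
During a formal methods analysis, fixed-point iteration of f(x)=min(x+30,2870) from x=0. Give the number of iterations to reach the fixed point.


Step 1: x=0, cap=2870, increment=30
Step 2: x grows by 30 each step until capped at 2870; fixed point is x=2870
Step 3: iterations = ceil(2870/30) = 96

96


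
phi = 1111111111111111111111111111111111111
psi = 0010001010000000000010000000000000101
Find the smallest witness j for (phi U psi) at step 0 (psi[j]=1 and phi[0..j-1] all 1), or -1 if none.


(phi U psi) at 0: need smallest j with psi[j]=1 and phi[i]=1 for all i in [0,j).
Scan from step 0:
  step 0: phi=1, psi=0 -> continue
  step 1: phi=1, psi=0 -> continue
  step 2: psi=1 and phi held for [0,2) -> witness found
Witness step = 2

2


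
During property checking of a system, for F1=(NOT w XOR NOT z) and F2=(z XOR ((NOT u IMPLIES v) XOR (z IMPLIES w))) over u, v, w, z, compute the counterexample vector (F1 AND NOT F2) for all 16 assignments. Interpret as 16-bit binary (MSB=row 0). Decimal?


F1 = (NOT w XOR NOT z)
F2 = (z XOR ((NOT u IMPLIES v) XOR (z IMPLIES w)))
Counterexample to F1=>F2 is where F1=1 and F2=0.
Evaluate each row (bits = u,v,w,z, MSB first):
  row 0 [0000]: F1=0 F2=1 -> F1&~F2 -> 0
  row 1 [0001]: F1=1 F2=1 -> F1&~F2 -> 0
  row 2 [0010]: F1=1 F2=1 -> F1&~F2 -> 0
  row 3 [0011]: F1=0 F2=0 -> F1&~F2 -> 0
  row 4 [0100]: F1=0 F2=0 -> F1&~F2 -> 0
  row 5 [0101]: F1=1 F2=0 -> F1&~F2 -> 1
  row 6 [0110]: F1=1 F2=0 -> F1&~F2 -> 1
  row 7 [0111]: F1=0 F2=1 -> F1&~F2 -> 0
  row 8 [1000]: F1=0 F2=0 -> F1&~F2 -> 0
  row 9 [1001]: F1=1 F2=0 -> F1&~F2 -> 1
  row 10 [1010]: F1=1 F2=0 -> F1&~F2 -> 1
  row 11 [1011]: F1=0 F2=1 -> F1&~F2 -> 0
  row 12 [1100]: F1=0 F2=0 -> F1&~F2 -> 0
  row 13 [1101]: F1=1 F2=0 -> F1&~F2 -> 1
  row 14 [1110]: F1=1 F2=0 -> F1&~F2 -> 1
  row 15 [1111]: F1=0 F2=1 -> F1&~F2 -> 0
Full result column, 4 rows per line (u,v fixed per line; w,z runs 00..11 left to right):
  rows 0-3 [u,v=00]: 0000  = hex 0
  rows 4-7 [u,v=01]: 0110  = hex 6
  rows 8-11 [u,v=10]: 0110  = hex 6
  rows 12-15 [u,v=11]: 0110  = hex 6
Counterexample vector (row 0 .. row 15) = 0000011001100110
Output column grouped in 4s = 0000 0110 0110 0110 = 0x0666
Convert to decimal digit by digit (value = value*16 + digit):
  0 -> 0
  0*16 + 6 = 6
  6*16 + 6 = 102
  102*16 + 6 = 1638
Decimal = 1638

1638


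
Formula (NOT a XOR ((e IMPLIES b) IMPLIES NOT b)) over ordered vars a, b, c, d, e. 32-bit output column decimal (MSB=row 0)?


Formula: (NOT a XOR ((e IMPLIES b) IMPLIES NOT b)) over a, b, c, d, e (32 rows)
Evaluate each row (bits = a,b,c,d,e, MSB first):
  row 0 [00000]: (NOT 0 XOR ((0 IMPLIES 0) IMPLIES NOT 0)) -> 0
  row 1 [00001]: (NOT 0 XOR ((1 IMPLIES 0) IMPLIES NOT 0)) -> 0
  row 2 [00010]: (NOT 0 XOR ((0 IMPLIES 0) IMPLIES NOT 0)) -> 0
  row 3 [00011]: (NOT 0 XOR ((1 IMPLIES 0) IMPLIES NOT 0)) -> 0
  row 4 [00100]: (NOT 0 XOR ((0 IMPLIES 0) IMPLIES NOT 0)) -> 0
  row 5 [00101]: (NOT 0 XOR ((1 IMPLIES 0) IMPLIES NOT 0)) -> 0
  row 6 [00110]: (NOT 0 XOR ((0 IMPLIES 0) IMPLIES NOT 0)) -> 0
  row 7 [00111]: (NOT 0 XOR ((1 IMPLIES 0) IMPLIES NOT 0)) -> 0
  row 8 [01000]: (NOT 0 XOR ((0 IMPLIES 1) IMPLIES NOT 1)) -> 1
  row 9 [01001]: (NOT 0 XOR ((1 IMPLIES 1) IMPLIES NOT 1)) -> 1
  row 10 [01010]: (NOT 0 XOR ((0 IMPLIES 1) IMPLIES NOT 1)) -> 1
  row 11 [01011]: (NOT 0 XOR ((1 IMPLIES 1) IMPLIES NOT 1)) -> 1
  row 12 [01100]: (NOT 0 XOR ((0 IMPLIES 1) IMPLIES NOT 1)) -> 1
  row 13 [01101]: (NOT 0 XOR ((1 IMPLIES 1) IMPLIES NOT 1)) -> 1
  row 14 [01110]: (NOT 0 XOR ((0 IMPLIES 1) IMPLIES NOT 1)) -> 1
  row 15 [01111]: (NOT 0 XOR ((1 IMPLIES 1) IMPLIES NOT 1)) -> 1
  row 16 [10000]: (NOT 1 XOR ((0 IMPLIES 0) IMPLIES NOT 0)) -> 1
  row 17 [10001]: (NOT 1 XOR ((1 IMPLIES 0) IMPLIES NOT 0)) -> 1
  row 18 [10010]: (NOT 1 XOR ((0 IMPLIES 0) IMPLIES NOT 0)) -> 1
  row 19 [10011]: (NOT 1 XOR ((1 IMPLIES 0) IMPLIES NOT 0)) -> 1
  row 20 [10100]: (NOT 1 XOR ((0 IMPLIES 0) IMPLIES NOT 0)) -> 1
  row 21 [10101]: (NOT 1 XOR ((1 IMPLIES 0) IMPLIES NOT 0)) -> 1
  row 22 [10110]: (NOT 1 XOR ((0 IMPLIES 0) IMPLIES NOT 0)) -> 1
  row 23 [10111]: (NOT 1 XOR ((1 IMPLIES 0) IMPLIES NOT 0)) -> 1
  row 24 [11000]: (NOT 1 XOR ((0 IMPLIES 1) IMPLIES NOT 1)) -> 0
  row 25 [11001]: (NOT 1 XOR ((1 IMPLIES 1) IMPLIES NOT 1)) -> 0
  row 26 [11010]: (NOT 1 XOR ((0 IMPLIES 1) IMPLIES NOT 1)) -> 0
  row 27 [11011]: (NOT 1 XOR ((1 IMPLIES 1) IMPLIES NOT 1)) -> 0
  row 28 [11100]: (NOT 1 XOR ((0 IMPLIES 1) IMPLIES NOT 1)) -> 0
  row 29 [11101]: (NOT 1 XOR ((1 IMPLIES 1) IMPLIES NOT 1)) -> 0
  row 30 [11110]: (NOT 1 XOR ((0 IMPLIES 1) IMPLIES NOT 1)) -> 0
  row 31 [11111]: (NOT 1 XOR ((1 IMPLIES 1) IMPLIES NOT 1)) -> 0
Full result column, 4 rows per line (a,b,c fixed per line; d,e runs 00..11 left to right):
  rows 0-3 [a,b,c=000]: 0000  = hex 0
  rows 4-7 [a,b,c=001]: 0000  = hex 0
  rows 8-11 [a,b,c=010]: 1111  = hex F
  rows 12-15 [a,b,c=011]: 1111  = hex F
  rows 16-19 [a,b,c=100]: 1111  = hex F
  rows 20-23 [a,b,c=101]: 1111  = hex F
  rows 24-27 [a,b,c=110]: 0000  = hex 0
  rows 28-31 [a,b,c=111]: 0000  = hex 0
Output column (row 0 .. row 31) = 00000000111111111111111100000000
Output column grouped in 4s = 0000 0000 1111 1111 1111 1111 0000 0000 = 0x00FFFF00
Convert to decimal digit by digit (value = value*16 + digit):
  0 -> 0
  0*16 + 0 = 0
  0*16 + 15 (F) = 15
  15*16 + 15 (F) = 255
  255*16 + 15 (F) = 4095
  4095*16 + 15 (F) = 65535
  65535*16 + 0 = 1048560
  1048560*16 + 0 = 16776960
Decimal = 16776960

16776960


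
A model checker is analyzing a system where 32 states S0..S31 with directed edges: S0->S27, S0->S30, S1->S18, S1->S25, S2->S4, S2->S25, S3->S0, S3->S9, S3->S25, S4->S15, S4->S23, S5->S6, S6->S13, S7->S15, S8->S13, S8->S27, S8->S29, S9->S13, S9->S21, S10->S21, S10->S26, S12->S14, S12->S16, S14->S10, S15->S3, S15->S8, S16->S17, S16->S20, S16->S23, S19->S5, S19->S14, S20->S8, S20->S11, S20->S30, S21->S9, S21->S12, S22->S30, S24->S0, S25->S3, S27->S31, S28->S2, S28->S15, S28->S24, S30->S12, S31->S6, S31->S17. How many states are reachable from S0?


BFS from S0:
  layer 0: {S0}
  layer 1: {S27, S30}
  layer 2: {S12, S31}
  layer 3: {S6, S14, S16, S17}
  layer 4: {S10, S13, S20, S23}
  layer 5: {S8, S11, S21, S26}
  layer 6: {S9, S29}
Reachable set: {S0, S6, S8, S9, S10, S11, S12, S13, S14, S16, S17, S20, S21, S23, S26, S27, S29, S30, S31}
Count = 19

19


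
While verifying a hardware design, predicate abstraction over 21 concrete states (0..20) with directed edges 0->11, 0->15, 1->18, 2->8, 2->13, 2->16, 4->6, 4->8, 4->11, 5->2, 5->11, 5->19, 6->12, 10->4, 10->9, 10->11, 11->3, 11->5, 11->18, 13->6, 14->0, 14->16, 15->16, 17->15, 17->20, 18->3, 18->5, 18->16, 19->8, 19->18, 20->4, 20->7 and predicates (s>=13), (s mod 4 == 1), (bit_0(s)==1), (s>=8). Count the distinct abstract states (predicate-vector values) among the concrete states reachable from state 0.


BFS from 0:
Concrete reachable: {0, 2, 3, 5, 6, 8, 11, 12, 13, 15, 16, 18, 19}
Abstract via predicates (s>=13), (s mod 4 == 1), (bit_0(s)==1), (s>=8):
  (0,0,0,0) <- {0, 2, 6}
  (0,0,0,1) <- {8, 12}
  (0,0,1,0) <- {3}
  (0,0,1,1) <- {11}
  (0,1,1,0) <- {5}
  (1,0,0,1) <- {16, 18}
  (1,0,1,1) <- {15, 19}
  (1,1,1,1) <- {13}
Distinct abstract states = 8

8


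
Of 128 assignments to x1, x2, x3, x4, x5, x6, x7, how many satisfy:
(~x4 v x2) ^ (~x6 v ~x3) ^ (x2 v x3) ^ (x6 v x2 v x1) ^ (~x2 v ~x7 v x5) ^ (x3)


CNF with 6 clauses over 7 vars (128 assignments).
An assignment satisfies CNF iff every clause has >=1 true literal.
Check each row (bits = x1,x2,x3,x4,x5,x6,x7; clause T/F shown):
  row 0 [0000000]: clauses=TTFFTF -> 0
  row 1 [0000001]: clauses=TTFFTF -> 0
  row 2 [0000010]: clauses=TTFTTF -> 0
  row 3 [0000011]: clauses=TTFTTF -> 0
  row 4 [0000100]: clauses=TTFFTF -> 0
  (every remaining row is evaluated the same way; all 128 results are listed next)
Full result column, 8 rows per line (x1,x2,x3,x4 fixed per line; x5,x6,x7 runs 000..111 left to right):
  rows 0-7 [x1,x2,x3,x4=0000]: 00000000  (ones: 0)
  rows 8-15 [x1,x2,x3,x4=0001]: 00000000  (ones: 0)
  rows 16-23 [x1,x2,x3,x4=0010]: 00000000  (ones: 0)
  rows 24-31 [x1,x2,x3,x4=0011]: 00000000  (ones: 0)
  rows 32-39 [x1,x2,x3,x4=0100]: 00000000  (ones: 0)
  rows 40-47 [x1,x2,x3,x4=0101]: 00000000  (ones: 0)
  rows 48-55 [x1,x2,x3,x4=0110]: 10001100  (ones: 3)
  rows 56-63 [x1,x2,x3,x4=0111]: 10001100  (ones: 3)
  rows 64-71 [x1,x2,x3,x4=1000]: 00000000  (ones: 0)
  rows 72-79 [x1,x2,x3,x4=1001]: 00000000  (ones: 0)
  rows 80-87 [x1,x2,x3,x4=1010]: 11001100  (ones: 4)
  rows 88-95 [x1,x2,x3,x4=1011]: 00000000  (ones: 0)
  rows 96-103 [x1,x2,x3,x4=1100]: 00000000  (ones: 0)
  rows 104-111 [x1,x2,x3,x4=1101]: 00000000  (ones: 0)
  rows 112-119 [x1,x2,x3,x4=1110]: 10001100  (ones: 3)
  rows 120-127 [x1,x2,x3,x4=1111]: 10001100  (ones: 3)
Satisfying assignments = 0+0+0+0+0+0+3+3+0+0+4+0+0+0+3+3 = 16

16


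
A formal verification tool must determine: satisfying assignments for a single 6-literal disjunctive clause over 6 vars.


Step 1: Total=2^6=64
Step 2: Unsat when all 6 false: 2^0=1
Step 3: Sat=64-1=63

63


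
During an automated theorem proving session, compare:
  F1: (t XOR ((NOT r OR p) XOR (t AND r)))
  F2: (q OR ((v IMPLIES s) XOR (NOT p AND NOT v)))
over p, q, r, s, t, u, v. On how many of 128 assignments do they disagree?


F1 = (t XOR ((NOT r OR p) XOR (t AND r)))
F2 = (q OR ((v IMPLIES s) XOR (NOT p AND NOT v)))
Evaluate both on each of 128 rows (bits = p,q,r,s,t,u,v):
  row 0 [0000000]: F1=1 F2=0 (differ) -> 1
  row 1 [0000001]: F1=1 F2=0 (differ) -> 1
  row 2 [0000010]: F1=1 F2=0 (differ) -> 1
  row 3 [0000011]: F1=1 F2=0 (differ) -> 1
  row 4 [0000100]: F1=0 F2=0 -> 0
  (every remaining row is evaluated the same way; all 128 results are listed next)
Full result column, 8 rows per line (p,q,r,s fixed per line; t,u,v runs 000..111 left to right):
  rows 0-7 [p,q,r,s=0000]: 11110000  (ones: 4)
  rows 8-15 [p,q,r,s=0001]: 10100101  (ones: 4)
  rows 16-23 [p,q,r,s=0010]: 00000000  (ones: 0)
  rows 24-31 [p,q,r,s=0011]: 01010101  (ones: 4)
  rows 32-39 [p,q,r,s=0100]: 00001111  (ones: 4)
  rows 40-47 [p,q,r,s=0101]: 00001111  (ones: 4)
  rows 48-55 [p,q,r,s=0110]: 11111111  (ones: 8)
  rows 56-63 [p,q,r,s=0111]: 11111111  (ones: 8)
  rows 64-71 [p,q,r,s=1000]: 01011010  (ones: 4)
  rows 72-79 [p,q,r,s=1001]: 00001111  (ones: 4)
  rows 80-87 [p,q,r,s=1010]: 01010101  (ones: 4)
  rows 88-95 [p,q,r,s=1011]: 00000000  (ones: 0)
  rows 96-103 [p,q,r,s=1100]: 00001111  (ones: 4)
  rows 104-111 [p,q,r,s=1101]: 00001111  (ones: 4)
  rows 112-119 [p,q,r,s=1110]: 00000000  (ones: 0)
  rows 120-127 [p,q,r,s=1111]: 00000000  (ones: 0)
Disagreements = 4+4+0+4+4+4+8+8+4+4+4+0+4+4+0+0 = 56

56


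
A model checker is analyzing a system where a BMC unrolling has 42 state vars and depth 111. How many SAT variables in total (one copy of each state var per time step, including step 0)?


BMC unrolls to depth k, creating one copy of each state var for steps 0..k.
Step count = 111 + 1 = 112 (steps 0 through 111)
Vars per step = 42
Total = 42 * 112 = 4704

4704


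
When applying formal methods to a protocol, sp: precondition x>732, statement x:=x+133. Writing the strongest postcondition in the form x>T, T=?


Formula: sp(P, x:=E) = exists old_x. (x = E[old_x/x]) AND P[old_x/x] (old_x is the value of x before the assignment; eliminate old_x by solving x = E[old_x/x] for old_x)
Step 1: Precondition P: x>732, i.e. old_x > 732
Step 2: Assignment gives x = old_x + 133, so old_x = x - 133
Step 3: Substitute into P: x - 133 > 732
Step 4: Simplify: x > 732+133 = 865

865


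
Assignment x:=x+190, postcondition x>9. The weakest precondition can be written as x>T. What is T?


Formula: wp(x:=E, P) = P[E/x] (substitute E for x in postcondition)
Step 1: Postcondition: x>9
Step 2: Substitute x+190 for x: x+190>9
Step 3: Solve for x: x > 9-190 = -181

-181


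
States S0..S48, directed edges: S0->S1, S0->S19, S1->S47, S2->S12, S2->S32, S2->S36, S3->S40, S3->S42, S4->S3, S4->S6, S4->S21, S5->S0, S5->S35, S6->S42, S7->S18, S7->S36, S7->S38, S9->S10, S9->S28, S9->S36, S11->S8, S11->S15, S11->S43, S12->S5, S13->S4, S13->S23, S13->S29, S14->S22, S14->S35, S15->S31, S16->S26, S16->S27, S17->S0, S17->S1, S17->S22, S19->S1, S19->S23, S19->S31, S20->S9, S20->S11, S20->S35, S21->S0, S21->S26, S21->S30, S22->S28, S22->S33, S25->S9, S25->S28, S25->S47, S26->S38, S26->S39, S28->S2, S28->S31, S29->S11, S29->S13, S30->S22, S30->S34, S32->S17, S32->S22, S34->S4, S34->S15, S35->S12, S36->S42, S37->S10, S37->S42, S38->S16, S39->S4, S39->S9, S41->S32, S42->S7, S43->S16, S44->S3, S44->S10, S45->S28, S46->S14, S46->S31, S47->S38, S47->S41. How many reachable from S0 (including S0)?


BFS from S0:
  layer 0: {S0}
  layer 1: {S1, S19}
  layer 2: {S23, S31, S47}
  layer 3: {S38, S41}
  layer 4: {S16, S32}
  layer 5: {S17, S22, S26, S27}
  layer 6: {S28, S33, S39}
  layer 7: {S2, S4, S9}
  layer 8: {S3, S6, S10, S12, S21, S36}
  layer 9: {S5, S30, S40, S42}
  layer 10: {S7, S34, S35}
  layer 11: {S15, S18}
Reachable set: {S0, S1, S2, S3, S4, S5, S6, S7, S9, S10, S12, S15, S16, S17, S18, S19, S21, S22, S23, S26, S27, S28, S30, S31, S32, S33, S34, S35, S36, S38, S39, S40, S41, S42, S47}
Count = 35

35


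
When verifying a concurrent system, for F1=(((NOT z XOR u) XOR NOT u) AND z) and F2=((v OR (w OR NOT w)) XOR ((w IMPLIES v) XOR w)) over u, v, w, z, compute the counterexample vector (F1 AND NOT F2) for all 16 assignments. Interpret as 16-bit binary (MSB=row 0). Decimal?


F1 = (((NOT z XOR u) XOR NOT u) AND z)
F2 = ((v OR (w OR NOT w)) XOR ((w IMPLIES v) XOR w))
Counterexample to F1=>F2 is where F1=1 and F2=0.
Evaluate each row (bits = u,v,w,z, MSB first):
  row 0 [0000]: F1=0 F2=0 -> F1&~F2 -> 0
  row 1 [0001]: F1=1 F2=0 -> F1&~F2 -> 1
  row 2 [0010]: F1=0 F2=0 -> F1&~F2 -> 0
  row 3 [0011]: F1=1 F2=0 -> F1&~F2 -> 1
  row 4 [0100]: F1=0 F2=0 -> F1&~F2 -> 0
  row 5 [0101]: F1=1 F2=0 -> F1&~F2 -> 1
  row 6 [0110]: F1=0 F2=1 -> F1&~F2 -> 0
  row 7 [0111]: F1=1 F2=1 -> F1&~F2 -> 0
  row 8 [1000]: F1=0 F2=0 -> F1&~F2 -> 0
  row 9 [1001]: F1=1 F2=0 -> F1&~F2 -> 1
  row 10 [1010]: F1=0 F2=0 -> F1&~F2 -> 0
  row 11 [1011]: F1=1 F2=0 -> F1&~F2 -> 1
  row 12 [1100]: F1=0 F2=0 -> F1&~F2 -> 0
  row 13 [1101]: F1=1 F2=0 -> F1&~F2 -> 1
  row 14 [1110]: F1=0 F2=1 -> F1&~F2 -> 0
  row 15 [1111]: F1=1 F2=1 -> F1&~F2 -> 0
Full result column, 4 rows per line (u,v fixed per line; w,z runs 00..11 left to right):
  rows 0-3 [u,v=00]: 0101  = hex 5
  rows 4-7 [u,v=01]: 0100  = hex 4
  rows 8-11 [u,v=10]: 0101  = hex 5
  rows 12-15 [u,v=11]: 0100  = hex 4
Counterexample vector (row 0 .. row 15) = 0101010001010100
Output column grouped in 4s = 0101 0100 0101 0100 = 0x5454
Convert to decimal digit by digit (value = value*16 + digit):
  5 -> 5
  5*16 + 4 = 84
  84*16 + 5 = 1349
  1349*16 + 4 = 21588
Decimal = 21588

21588


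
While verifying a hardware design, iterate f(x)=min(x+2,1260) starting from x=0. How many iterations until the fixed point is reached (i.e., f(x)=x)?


Step 1: x=0, cap=1260, increment=2
Step 2: x grows by 2 each step until capped at 1260; fixed point is x=1260
Step 3: iterations = ceil(1260/2) = 630

630


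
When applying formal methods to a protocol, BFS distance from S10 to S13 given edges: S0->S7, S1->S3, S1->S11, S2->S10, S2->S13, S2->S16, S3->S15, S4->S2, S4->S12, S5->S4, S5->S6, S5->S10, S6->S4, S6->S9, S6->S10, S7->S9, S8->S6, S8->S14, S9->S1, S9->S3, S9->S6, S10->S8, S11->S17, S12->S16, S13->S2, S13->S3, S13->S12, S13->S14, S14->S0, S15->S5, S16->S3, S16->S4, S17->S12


BFS layer-by-layer from S10:
  dist 0: {S10}
  dist 1: {S8}
  dist 2: {S6, S14}
  dist 3: {S0, S4, S9}
  dist 4: {S1, S2, S3, S7, S12}
  dist 5: {S11, S13, S15, S16}
  -> S13 reached at distance 5
Shortest path length = 5

5


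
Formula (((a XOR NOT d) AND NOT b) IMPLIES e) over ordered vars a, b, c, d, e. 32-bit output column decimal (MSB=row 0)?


Formula: (((a XOR NOT d) AND NOT b) IMPLIES e) over a, b, c, d, e (32 rows)
Evaluate each row (bits = a,b,c,d,e, MSB first):
  row 0 [00000]: (((0 XOR NOT 0) AND NOT 0) IMPLIES 0) -> 0
  row 1 [00001]: (((0 XOR NOT 0) AND NOT 0) IMPLIES 1) -> 1
  row 2 [00010]: (((0 XOR NOT 1) AND NOT 0) IMPLIES 0) -> 1
  row 3 [00011]: (((0 XOR NOT 1) AND NOT 0) IMPLIES 1) -> 1
  row 4 [00100]: (((0 XOR NOT 0) AND NOT 0) IMPLIES 0) -> 0
  row 5 [00101]: (((0 XOR NOT 0) AND NOT 0) IMPLIES 1) -> 1
  row 6 [00110]: (((0 XOR NOT 1) AND NOT 0) IMPLIES 0) -> 1
  row 7 [00111]: (((0 XOR NOT 1) AND NOT 0) IMPLIES 1) -> 1
  row 8 [01000]: (((0 XOR NOT 0) AND NOT 1) IMPLIES 0) -> 1
  row 9 [01001]: (((0 XOR NOT 0) AND NOT 1) IMPLIES 1) -> 1
  row 10 [01010]: (((0 XOR NOT 1) AND NOT 1) IMPLIES 0) -> 1
  row 11 [01011]: (((0 XOR NOT 1) AND NOT 1) IMPLIES 1) -> 1
  row 12 [01100]: (((0 XOR NOT 0) AND NOT 1) IMPLIES 0) -> 1
  row 13 [01101]: (((0 XOR NOT 0) AND NOT 1) IMPLIES 1) -> 1
  row 14 [01110]: (((0 XOR NOT 1) AND NOT 1) IMPLIES 0) -> 1
  row 15 [01111]: (((0 XOR NOT 1) AND NOT 1) IMPLIES 1) -> 1
  row 16 [10000]: (((1 XOR NOT 0) AND NOT 0) IMPLIES 0) -> 1
  row 17 [10001]: (((1 XOR NOT 0) AND NOT 0) IMPLIES 1) -> 1
  row 18 [10010]: (((1 XOR NOT 1) AND NOT 0) IMPLIES 0) -> 0
  row 19 [10011]: (((1 XOR NOT 1) AND NOT 0) IMPLIES 1) -> 1
  row 20 [10100]: (((1 XOR NOT 0) AND NOT 0) IMPLIES 0) -> 1
  row 21 [10101]: (((1 XOR NOT 0) AND NOT 0) IMPLIES 1) -> 1
  row 22 [10110]: (((1 XOR NOT 1) AND NOT 0) IMPLIES 0) -> 0
  row 23 [10111]: (((1 XOR NOT 1) AND NOT 0) IMPLIES 1) -> 1
  row 24 [11000]: (((1 XOR NOT 0) AND NOT 1) IMPLIES 0) -> 1
  row 25 [11001]: (((1 XOR NOT 0) AND NOT 1) IMPLIES 1) -> 1
  row 26 [11010]: (((1 XOR NOT 1) AND NOT 1) IMPLIES 0) -> 1
  row 27 [11011]: (((1 XOR NOT 1) AND NOT 1) IMPLIES 1) -> 1
  row 28 [11100]: (((1 XOR NOT 0) AND NOT 1) IMPLIES 0) -> 1
  row 29 [11101]: (((1 XOR NOT 0) AND NOT 1) IMPLIES 1) -> 1
  row 30 [11110]: (((1 XOR NOT 1) AND NOT 1) IMPLIES 0) -> 1
  row 31 [11111]: (((1 XOR NOT 1) AND NOT 1) IMPLIES 1) -> 1
Full result column, 4 rows per line (a,b,c fixed per line; d,e runs 00..11 left to right):
  rows 0-3 [a,b,c=000]: 0111  = hex 7
  rows 4-7 [a,b,c=001]: 0111  = hex 7
  rows 8-11 [a,b,c=010]: 1111  = hex F
  rows 12-15 [a,b,c=011]: 1111  = hex F
  rows 16-19 [a,b,c=100]: 1101  = hex D
  rows 20-23 [a,b,c=101]: 1101  = hex D
  rows 24-27 [a,b,c=110]: 1111  = hex F
  rows 28-31 [a,b,c=111]: 1111  = hex F
Output column (row 0 .. row 31) = 01110111111111111101110111111111
Output column grouped in 4s = 0111 0111 1111 1111 1101 1101 1111 1111 = 0x77FFDDFF
Convert to decimal digit by digit (value = value*16 + digit):
  7 -> 7
  7*16 + 7 = 119
  119*16 + 15 (F) = 1919
  1919*16 + 15 (F) = 30719
  30719*16 + 13 (D) = 491517
  491517*16 + 13 (D) = 7864285
  7864285*16 + 15 (F) = 125828575
  125828575*16 + 15 (F) = 2013257215
Decimal = 2013257215

2013257215


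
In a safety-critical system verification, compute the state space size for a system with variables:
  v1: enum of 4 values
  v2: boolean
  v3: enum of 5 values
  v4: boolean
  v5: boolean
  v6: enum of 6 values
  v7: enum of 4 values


State space = product of domain sizes of all variables.
Domain sizes:
  v1 (enum of 4 values): 4
  v2 (boolean): 2
  v3 (enum of 5 values): 5
  v4 (boolean): 2
  v5 (boolean): 2
  v6 (enum of 6 values): 6
  v7 (enum of 4 values): 4
Product = 4 * 2 * 5 * 2 * 2 * 6 * 4 = 3840

3840


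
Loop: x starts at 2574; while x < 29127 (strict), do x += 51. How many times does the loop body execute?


Step 1: x goes from 2574 toward 29127 by 51; the body runs while x<29127, so iterations = ceil((bound-start)/step)
Step 2: Distance=26553
Step 3: ceil(26553/51)=521

521


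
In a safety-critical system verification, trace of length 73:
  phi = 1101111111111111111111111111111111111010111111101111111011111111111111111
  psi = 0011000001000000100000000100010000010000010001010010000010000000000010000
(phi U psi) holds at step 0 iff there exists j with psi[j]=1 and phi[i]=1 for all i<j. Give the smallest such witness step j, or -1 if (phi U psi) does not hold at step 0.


(phi U psi) at 0: need smallest j with psi[j]=1 and phi[i]=1 for all i in [0,j).
Scan from step 0:
  step 0: phi=1, psi=0 -> continue
  step 1: phi=1, psi=0 -> continue
  step 2: psi=1 and phi held for [0,2) -> witness found
Witness step = 2

2


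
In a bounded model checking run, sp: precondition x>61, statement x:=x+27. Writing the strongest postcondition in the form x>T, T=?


Formula: sp(P, x:=E) = exists old_x. (x = E[old_x/x]) AND P[old_x/x] (old_x is the value of x before the assignment; eliminate old_x by solving x = E[old_x/x] for old_x)
Step 1: Precondition P: x>61, i.e. old_x > 61
Step 2: Assignment gives x = old_x + 27, so old_x = x - 27
Step 3: Substitute into P: x - 27 > 61
Step 4: Simplify: x > 61+27 = 88

88


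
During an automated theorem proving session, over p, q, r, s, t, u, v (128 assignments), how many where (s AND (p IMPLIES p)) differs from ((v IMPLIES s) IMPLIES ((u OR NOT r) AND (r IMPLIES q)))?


F1 = (s AND (p IMPLIES p))
F2 = ((v IMPLIES s) IMPLIES ((u OR NOT r) AND (r IMPLIES q)))
Evaluate both on each of 128 rows (bits = p,q,r,s,t,u,v):
  row 0 [0000000]: F1=0 F2=1 (differ) -> 1
  row 1 [0000001]: F1=0 F2=1 (differ) -> 1
  row 2 [0000010]: F1=0 F2=1 (differ) -> 1
  row 3 [0000011]: F1=0 F2=1 (differ) -> 1
  row 4 [0000100]: F1=0 F2=1 (differ) -> 1
  (every remaining row is evaluated the same way; all 128 results are listed next)
Full result column, 8 rows per line (p,q,r,s fixed per line; t,u,v runs 000..111 left to right):
  rows 0-7 [p,q,r,s=0000]: 11111111  (ones: 8)
  rows 8-15 [p,q,r,s=0001]: 00000000  (ones: 0)
  rows 16-23 [p,q,r,s=0010]: 01010101  (ones: 4)
  rows 24-31 [p,q,r,s=0011]: 11111111  (ones: 8)
  rows 32-39 [p,q,r,s=0100]: 11111111  (ones: 8)
  rows 40-47 [p,q,r,s=0101]: 00000000  (ones: 0)
  rows 48-55 [p,q,r,s=0110]: 01110111  (ones: 6)
  rows 56-63 [p,q,r,s=0111]: 11001100  (ones: 4)
  rows 64-71 [p,q,r,s=1000]: 11111111  (ones: 8)
  rows 72-79 [p,q,r,s=1001]: 00000000  (ones: 0)
  rows 80-87 [p,q,r,s=1010]: 01010101  (ones: 4)
  rows 88-95 [p,q,r,s=1011]: 11111111  (ones: 8)
  rows 96-103 [p,q,r,s=1100]: 11111111  (ones: 8)
  rows 104-111 [p,q,r,s=1101]: 00000000  (ones: 0)
  rows 112-119 [p,q,r,s=1110]: 01110111  (ones: 6)
  rows 120-127 [p,q,r,s=1111]: 11001100  (ones: 4)
Disagreements = 8+0+4+8+8+0+6+4+8+0+4+8+8+0+6+4 = 76

76


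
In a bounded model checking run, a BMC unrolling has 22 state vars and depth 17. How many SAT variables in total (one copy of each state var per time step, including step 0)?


BMC unrolls to depth k, creating one copy of each state var for steps 0..k.
Step count = 17 + 1 = 18 (steps 0 through 17)
Vars per step = 22
Total = 22 * 18 = 396

396


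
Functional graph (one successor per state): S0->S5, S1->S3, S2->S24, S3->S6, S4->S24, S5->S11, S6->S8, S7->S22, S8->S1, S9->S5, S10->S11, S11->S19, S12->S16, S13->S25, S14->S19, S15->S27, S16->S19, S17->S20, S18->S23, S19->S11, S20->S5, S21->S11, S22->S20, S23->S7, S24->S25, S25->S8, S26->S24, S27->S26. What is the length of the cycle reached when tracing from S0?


Trace from S0 until a state repeats:
  S0 -> S5 -> S11 -> S19 -> S11
S11 first seen at step 2, revisited at step 4.
Cycle length = 4 - 2 = 2

2


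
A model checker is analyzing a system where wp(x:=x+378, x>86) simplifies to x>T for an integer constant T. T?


Formula: wp(x:=E, P) = P[E/x] (substitute E for x in postcondition)
Step 1: Postcondition: x>86
Step 2: Substitute x+378 for x: x+378>86
Step 3: Solve for x: x > 86-378 = -292

-292


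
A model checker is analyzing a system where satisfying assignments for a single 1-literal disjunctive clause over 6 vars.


Step 1: Total=2^6=64
Step 2: Unsat when all 1 false: 2^5=32
Step 3: Sat=64-32=32

32


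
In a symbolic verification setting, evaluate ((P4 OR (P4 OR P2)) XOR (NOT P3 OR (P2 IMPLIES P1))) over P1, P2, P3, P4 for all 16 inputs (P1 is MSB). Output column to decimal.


Formula: ((P4 OR (P4 OR P2)) XOR (NOT P3 OR (P2 IMPLIES P1))) over P1, P2, P3, P4 (16 rows)
Evaluate each row (bits = P1,P2,P3,P4, MSB first):
  row 0 [0000]: ((0 OR (0 OR 0)) XOR (NOT 0 OR (0 IMPLIES 0))) -> 1
  row 1 [0001]: ((1 OR (1 OR 0)) XOR (NOT 0 OR (0 IMPLIES 0))) -> 0
  row 2 [0010]: ((0 OR (0 OR 0)) XOR (NOT 1 OR (0 IMPLIES 0))) -> 1
  row 3 [0011]: ((1 OR (1 OR 0)) XOR (NOT 1 OR (0 IMPLIES 0))) -> 0
  row 4 [0100]: ((0 OR (0 OR 1)) XOR (NOT 0 OR (1 IMPLIES 0))) -> 0
  row 5 [0101]: ((1 OR (1 OR 1)) XOR (NOT 0 OR (1 IMPLIES 0))) -> 0
  row 6 [0110]: ((0 OR (0 OR 1)) XOR (NOT 1 OR (1 IMPLIES 0))) -> 1
  row 7 [0111]: ((1 OR (1 OR 1)) XOR (NOT 1 OR (1 IMPLIES 0))) -> 1
  row 8 [1000]: ((0 OR (0 OR 0)) XOR (NOT 0 OR (0 IMPLIES 1))) -> 1
  row 9 [1001]: ((1 OR (1 OR 0)) XOR (NOT 0 OR (0 IMPLIES 1))) -> 0
  row 10 [1010]: ((0 OR (0 OR 0)) XOR (NOT 1 OR (0 IMPLIES 1))) -> 1
  row 11 [1011]: ((1 OR (1 OR 0)) XOR (NOT 1 OR (0 IMPLIES 1))) -> 0
  row 12 [1100]: ((0 OR (0 OR 1)) XOR (NOT 0 OR (1 IMPLIES 1))) -> 0
  row 13 [1101]: ((1 OR (1 OR 1)) XOR (NOT 0 OR (1 IMPLIES 1))) -> 0
  row 14 [1110]: ((0 OR (0 OR 1)) XOR (NOT 1 OR (1 IMPLIES 1))) -> 0
  row 15 [1111]: ((1 OR (1 OR 1)) XOR (NOT 1 OR (1 IMPLIES 1))) -> 0
Full result column, 4 rows per line (P1,P2 fixed per line; P3,P4 runs 00..11 left to right):
  rows 0-3 [P1,P2=00]: 1010  = hex A
  rows 4-7 [P1,P2=01]: 0011  = hex 3
  rows 8-11 [P1,P2=10]: 1010  = hex A
  rows 12-15 [P1,P2=11]: 0000  = hex 0
Output column (row 0 .. row 15) = 1010001110100000
Output column grouped in 4s = 1010 0011 1010 0000 = 0xA3A0
Convert to decimal digit by digit (value = value*16 + digit):
  A -> 10
  10*16 + 3 = 163
  163*16 + 10 (A) = 2618
  2618*16 + 0 = 41888
Decimal = 41888

41888


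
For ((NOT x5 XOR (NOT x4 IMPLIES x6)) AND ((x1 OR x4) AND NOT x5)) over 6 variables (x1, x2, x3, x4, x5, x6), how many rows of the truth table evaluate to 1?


Formula: ((NOT x5 XOR (NOT x4 IMPLIES x6)) AND ((x1 OR x4) AND NOT x5)) over 6 vars (64 rows)
Evaluate each row (x1, x2, x3, x4, x5, x6 as bits, MSB first):
  row 0 [000000]: ((NOT 0 XOR (NOT 0 IMPLIES 0)) AND ((0 OR 0) AND NOT 0)) -> 0
  row 1 [000001]: ((NOT 0 XOR (NOT 0 IMPLIES 1)) AND ((0 OR 0) AND NOT 0)) -> 0
  row 2 [000010]: ((NOT 1 XOR (NOT 0 IMPLIES 0)) AND ((0 OR 0) AND NOT 1)) -> 0
  row 3 [000011]: ((NOT 1 XOR (NOT 0 IMPLIES 1)) AND ((0 OR 0) AND NOT 1)) -> 0
  row 4 [000100]: ((NOT 0 XOR (NOT 1 IMPLIES 0)) AND ((0 OR 1) AND NOT 0)) -> 0
  (every remaining row is evaluated the same way; all 64 results are listed next)
Full result column, 8 rows per line (x1,x2,x3 fixed per line; x4,x5,x6 runs 000..111 left to right):
  rows 0-7 [x1,x2,x3=000]: 00000000  (ones: 0)
  rows 8-15 [x1,x2,x3=001]: 00000000  (ones: 0)
  rows 16-23 [x1,x2,x3=010]: 00000000  (ones: 0)
  rows 24-31 [x1,x2,x3=011]: 00000000  (ones: 0)
  rows 32-39 [x1,x2,x3=100]: 10000000  (ones: 1)
  rows 40-47 [x1,x2,x3=101]: 10000000  (ones: 1)
  rows 48-55 [x1,x2,x3=110]: 10000000  (ones: 1)
  rows 56-63 [x1,x2,x3=111]: 10000000  (ones: 1)
Count of 1-rows = 0+0+0+0+1+1+1+1 = 4

4


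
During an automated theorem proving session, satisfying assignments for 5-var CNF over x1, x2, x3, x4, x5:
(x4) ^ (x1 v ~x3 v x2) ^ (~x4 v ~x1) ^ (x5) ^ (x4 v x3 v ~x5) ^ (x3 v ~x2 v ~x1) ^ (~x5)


CNF with 7 clauses over 5 vars (32 assignments).
An assignment satisfies CNF iff every clause has >=1 true literal.
Check each row (bits = x1,x2,x3,x4,x5; clause T/F shown):
  row 0 [00000]: clauses=FTTFTTT -> 0
  row 1 [00001]: clauses=FTTTFTF -> 0
  row 2 [00010]: clauses=TTTFTTT -> 0
  row 3 [00011]: clauses=TTTTTTF -> 0
  row 4 [00100]: clauses=FFTFTTT -> 0
  row 5 [00101]: clauses=FFTTTTF -> 0
  row 6 [00110]: clauses=TFTFTTT -> 0
  row 7 [00111]: clauses=TFTTTTF -> 0
  row 8 [01000]: clauses=FTTFTTT -> 0
  row 9 [01001]: clauses=FTTTFTF -> 0
  row 10 [01010]: clauses=TTTFTTT -> 0
  row 11 [01011]: clauses=TTTTTTF -> 0
  row 12 [01100]: clauses=FTTFTTT -> 0
  row 13 [01101]: clauses=FTTTTTF -> 0
  row 14 [01110]: clauses=TTTFTTT -> 0
  row 15 [01111]: clauses=TTTTTTF -> 0
  row 16 [10000]: clauses=FTTFTTT -> 0
  row 17 [10001]: clauses=FTTTFTF -> 0
  row 18 [10010]: clauses=TTFFTTT -> 0
  row 19 [10011]: clauses=TTFTTTF -> 0
  row 20 [10100]: clauses=FTTFTTT -> 0
  row 21 [10101]: clauses=FTTTTTF -> 0
  row 22 [10110]: clauses=TTFFTTT -> 0
  row 23 [10111]: clauses=TTFTTTF -> 0
  row 24 [11000]: clauses=FTTFTFT -> 0
  row 25 [11001]: clauses=FTTTFFF -> 0
  row 26 [11010]: clauses=TTFFTFT -> 0
  row 27 [11011]: clauses=TTFTTFF -> 0
  row 28 [11100]: clauses=FTTFTTT -> 0
  row 29 [11101]: clauses=FTTTTTF -> 0
  row 30 [11110]: clauses=TTFFTTT -> 0
  row 31 [11111]: clauses=TTFTTTF -> 0
Full result column, 8 rows per line (x1,x2 fixed per line; x3,x4,x5 runs 000..111 left to right):
  rows 0-7 [x1,x2=00]: 00000000  (ones: 0)
  rows 8-15 [x1,x2=01]: 00000000  (ones: 0)
  rows 16-23 [x1,x2=10]: 00000000  (ones: 0)
  rows 24-31 [x1,x2=11]: 00000000  (ones: 0)
Satisfying assignments = 0+0+0+0 = 0

0
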